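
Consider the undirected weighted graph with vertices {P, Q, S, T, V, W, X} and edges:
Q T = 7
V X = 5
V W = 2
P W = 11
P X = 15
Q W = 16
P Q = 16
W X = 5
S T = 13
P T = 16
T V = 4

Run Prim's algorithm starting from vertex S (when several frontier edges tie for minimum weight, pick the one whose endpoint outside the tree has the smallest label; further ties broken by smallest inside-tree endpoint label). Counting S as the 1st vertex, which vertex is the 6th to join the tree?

Grow the tree from S using Prim:
Step 1: frontier [S T 13] → take S T (13); add T.
Step 2: frontier [T V 4, Q T 7, P T 16] → take T V (4); add V.
Step 3: frontier [Q T 7, P T 16, V W 2, V X 5] → take V W (2); add W.
Step 4: frontier [Q T 7, P T 16, V X 5, W X 5, P W 11, Q W 16] → take V X (5); add X.
Step 5: frontier [Q T 7, P T 16, P W 11, Q W 16, P X 15] → take Q T (7); add Q.
Step 6: frontier [P Q 16, P T 16, P W 11, P X 15] → take P W (11); add P.
Vertex order: S, T, V, W, X, Q, P. The 6th vertex is Q.

Q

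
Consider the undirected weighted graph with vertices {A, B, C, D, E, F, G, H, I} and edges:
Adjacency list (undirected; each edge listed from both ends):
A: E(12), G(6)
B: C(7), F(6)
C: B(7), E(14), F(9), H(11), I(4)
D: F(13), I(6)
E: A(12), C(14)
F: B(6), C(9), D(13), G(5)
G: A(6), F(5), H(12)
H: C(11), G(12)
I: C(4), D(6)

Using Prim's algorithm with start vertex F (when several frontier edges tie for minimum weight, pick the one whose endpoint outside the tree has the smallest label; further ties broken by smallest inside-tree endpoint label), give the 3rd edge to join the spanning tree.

Grow the tree from F using Prim:
Step 1: cheapest edge leaving the tree is F—G (5); add G.
Step 2: cheapest edge leaving the tree is A—G (6); add A.
Step 3: cheapest edge leaving the tree is B—F (6); add B.
Step 4: cheapest edge leaving the tree is B—C (7); add C.
Step 5: cheapest edge leaving the tree is C—I (4); add I.
Step 6: cheapest edge leaving the tree is D—I (6); add D.
Step 7: cheapest edge leaving the tree is C—H (11); add H.
Step 8: cheapest edge leaving the tree is A—E (12); add E.
The 3rd edge added is B—F.

B-F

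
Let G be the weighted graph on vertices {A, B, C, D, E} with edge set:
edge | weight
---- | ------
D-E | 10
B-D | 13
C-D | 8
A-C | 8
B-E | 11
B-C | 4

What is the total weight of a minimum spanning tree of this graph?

30

Sort edges by weight, then run Kruskal:
B-C (4): add. Components now {A} {B,C} {D} {E}
A-C (8): add. Components now {A,B,C} {D} {E}
C-D (8): add. Components now {A,B,C,D} {E}
D-E (10): add. Components now {A,B,C,D,E}
MST edges: B-C, A-C, C-D, D-E; total weight 4+8+8+10 = 30.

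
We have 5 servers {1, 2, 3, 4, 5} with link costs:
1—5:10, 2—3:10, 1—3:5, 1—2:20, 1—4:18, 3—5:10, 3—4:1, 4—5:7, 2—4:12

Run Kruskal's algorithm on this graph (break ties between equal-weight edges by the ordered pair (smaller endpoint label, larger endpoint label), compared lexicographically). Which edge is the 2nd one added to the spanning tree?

1-3

Sort edges by weight, then run Kruskal:
3—4 (1): add. Components now {1} {2} {3,4} {5}
1—3 (5): add. Components now {1,3,4} {2} {5}
4—5 (7): add. Components now {1,3,4,5} {2}
1—5 (10): skip — 1 and 5 already connected.
2—3 (10): add. Components now {1,2,3,4,5}
The 2nd edge added is 1—3.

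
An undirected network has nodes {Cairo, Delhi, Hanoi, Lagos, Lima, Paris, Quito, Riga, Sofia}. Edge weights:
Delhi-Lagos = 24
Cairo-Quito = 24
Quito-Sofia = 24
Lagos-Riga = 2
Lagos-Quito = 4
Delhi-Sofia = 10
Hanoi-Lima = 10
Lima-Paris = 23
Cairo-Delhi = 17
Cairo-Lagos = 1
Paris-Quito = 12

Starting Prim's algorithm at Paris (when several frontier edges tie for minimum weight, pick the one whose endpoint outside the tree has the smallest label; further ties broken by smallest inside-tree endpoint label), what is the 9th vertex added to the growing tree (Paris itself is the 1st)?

Hanoi

Prim, starting at Paris.
Step 1: cheapest edge leaving the tree is Paris-Quito (12); add Quito.
Step 2: cheapest edge leaving the tree is Lagos-Quito (4); add Lagos.
Step 3: cheapest edge leaving the tree is Cairo-Lagos (1); add Cairo.
Step 4: cheapest edge leaving the tree is Lagos-Riga (2); add Riga.
Step 5: cheapest edge leaving the tree is Cairo-Delhi (17); add Delhi.
Step 6: cheapest edge leaving the tree is Delhi-Sofia (10); add Sofia.
Step 7: cheapest edge leaving the tree is Lima-Paris (23); add Lima.
Step 8: cheapest edge leaving the tree is Hanoi-Lima (10); add Hanoi.
Vertex order: Paris, Quito, Lagos, Cairo, Riga, Delhi, Sofia, Lima, Hanoi. The 9th vertex is Hanoi.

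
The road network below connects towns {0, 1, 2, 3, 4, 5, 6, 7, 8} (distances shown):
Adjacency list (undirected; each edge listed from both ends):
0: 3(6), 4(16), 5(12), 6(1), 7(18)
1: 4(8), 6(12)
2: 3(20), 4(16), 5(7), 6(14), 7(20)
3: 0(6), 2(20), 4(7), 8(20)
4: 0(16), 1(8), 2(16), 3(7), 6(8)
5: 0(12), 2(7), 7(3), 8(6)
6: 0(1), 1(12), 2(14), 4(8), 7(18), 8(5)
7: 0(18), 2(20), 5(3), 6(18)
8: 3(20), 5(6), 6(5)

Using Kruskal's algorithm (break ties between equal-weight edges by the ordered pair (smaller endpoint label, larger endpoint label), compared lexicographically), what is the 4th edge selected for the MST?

Kruskal's algorithm — process edges by increasing weight (ties by edge label):
0-6 (1): add — endpoints in different components.
5-7 (3): add — endpoints in different components.
6-8 (5): add — endpoints in different components.
0-3 (6): add — endpoints in different components.
5-8 (6): add — endpoints in different components.
2-5 (7): add — endpoints in different components.
3-4 (7): add — endpoints in different components.
1-4 (8): add — endpoints in different components.
The 4th edge added is 0-3.

0-3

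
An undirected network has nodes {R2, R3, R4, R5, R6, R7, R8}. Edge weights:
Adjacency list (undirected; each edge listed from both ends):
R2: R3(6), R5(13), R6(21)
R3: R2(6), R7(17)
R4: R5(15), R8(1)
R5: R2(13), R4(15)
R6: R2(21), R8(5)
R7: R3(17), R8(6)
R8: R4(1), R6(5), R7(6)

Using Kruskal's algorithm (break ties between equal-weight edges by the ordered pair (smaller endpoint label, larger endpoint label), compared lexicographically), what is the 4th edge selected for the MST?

Kruskal: consider edges lightest-first.
R4–R8 (1): add. Components now {R4,R8} {R6} {R3} {R7} {R2} {R5}
R6–R8 (5): add. Components now {R4,R6,R8} {R3} {R7} {R2} {R5}
R2–R3 (6): add. Components now {R4,R6,R8} {R2,R3} {R7} {R5}
R7–R8 (6): add. Components now {R4,R6,R7,R8} {R2,R3} {R5}
R2–R5 (13): add. Components now {R4,R6,R7,R8} {R2,R3,R5}
R4–R5 (15): add. Components now {R2,R3,R4,R5,R6,R7,R8}
The 4th edge added is R7–R8.

R7-R8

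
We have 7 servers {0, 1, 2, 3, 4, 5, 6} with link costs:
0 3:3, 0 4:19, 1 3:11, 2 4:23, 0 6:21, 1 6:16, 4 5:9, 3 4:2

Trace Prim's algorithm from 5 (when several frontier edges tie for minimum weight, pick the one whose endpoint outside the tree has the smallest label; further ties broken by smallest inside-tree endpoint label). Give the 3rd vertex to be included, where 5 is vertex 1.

3

Prim's algorithm from 5:
Step 1: cheapest edge leaving the tree is 4 5 (9); add 4.
Step 2: cheapest edge leaving the tree is 3 4 (2); add 3.
Step 3: cheapest edge leaving the tree is 0 3 (3); add 0.
Step 4: cheapest edge leaving the tree is 1 3 (11); add 1.
Step 5: cheapest edge leaving the tree is 1 6 (16); add 6.
Step 6: cheapest edge leaving the tree is 2 4 (23); add 2.
Vertex order: 5, 4, 3, 0, 1, 6, 2. The 3rd vertex is 3.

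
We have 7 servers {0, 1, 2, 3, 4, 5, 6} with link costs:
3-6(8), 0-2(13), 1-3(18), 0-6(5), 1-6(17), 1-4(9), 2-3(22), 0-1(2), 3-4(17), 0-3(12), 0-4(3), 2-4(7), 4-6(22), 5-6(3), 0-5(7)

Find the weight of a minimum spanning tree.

28

Kruskal: consider edges lightest-first.
0-1 (2): add — endpoints in different components.
0-4 (3): add — endpoints in different components.
5-6 (3): add — endpoints in different components.
0-6 (5): add — endpoints in different components.
0-5 (7): skip — 0 and 5 already connected.
2-4 (7): add — endpoints in different components.
3-6 (8): add — endpoints in different components.
MST edges: 0-1, 0-4, 5-6, 0-6, 2-4, 3-6; total weight 2+3+3+5+7+8 = 28.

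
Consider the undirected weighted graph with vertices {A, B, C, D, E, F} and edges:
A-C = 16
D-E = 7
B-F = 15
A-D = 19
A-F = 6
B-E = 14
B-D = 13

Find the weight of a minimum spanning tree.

57

Sort edges by weight, then run Kruskal:
A-F (6): add. Components now {A,F} {B} {C} {D} {E}
D-E (7): add. Components now {A,F} {B} {C} {D,E}
B-D (13): add. Components now {A,F} {B,D,E} {C}
B-E (14): skip — B and E already connected.
B-F (15): add. Components now {A,B,D,E,F} {C}
A-C (16): add. Components now {A,B,C,D,E,F}
MST edges: A-F, D-E, B-D, B-F, A-C; total weight 6+7+13+15+16 = 57.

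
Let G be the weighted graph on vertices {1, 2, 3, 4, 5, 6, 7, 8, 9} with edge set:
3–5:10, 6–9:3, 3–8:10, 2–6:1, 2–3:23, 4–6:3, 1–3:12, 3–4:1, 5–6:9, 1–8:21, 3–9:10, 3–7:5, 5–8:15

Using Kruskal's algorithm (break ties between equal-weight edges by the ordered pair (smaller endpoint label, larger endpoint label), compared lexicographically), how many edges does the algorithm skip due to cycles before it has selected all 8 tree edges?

2

Sort edges by weight, then run Kruskal:
2–6 (1): add — endpoints in different components.
3–4 (1): add — endpoints in different components.
4–6 (3): add — endpoints in different components.
6–9 (3): add — endpoints in different components.
3–7 (5): add — endpoints in different components.
5–6 (9): add — endpoints in different components.
3–5 (10): skip — 3 and 5 already connected.
3–8 (10): add — endpoints in different components.
3–9 (10): skip — 3 and 9 already connected.
1–3 (12): add — endpoints in different components.
Edges rejected before the tree was complete: 2.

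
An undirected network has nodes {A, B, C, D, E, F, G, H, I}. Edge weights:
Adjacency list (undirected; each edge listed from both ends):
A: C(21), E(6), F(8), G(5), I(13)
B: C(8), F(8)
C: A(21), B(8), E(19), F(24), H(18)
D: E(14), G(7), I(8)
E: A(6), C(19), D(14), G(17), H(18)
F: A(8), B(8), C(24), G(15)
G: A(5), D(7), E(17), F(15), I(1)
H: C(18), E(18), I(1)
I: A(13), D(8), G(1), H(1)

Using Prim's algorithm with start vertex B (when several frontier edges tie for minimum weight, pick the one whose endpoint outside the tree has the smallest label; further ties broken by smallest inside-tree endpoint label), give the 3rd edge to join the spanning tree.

A-F

Grow the tree from B using Prim:
Step 1: cheapest edge leaving the tree is B C (8); add C.
Step 2: cheapest edge leaving the tree is B F (8); add F.
Step 3: cheapest edge leaving the tree is A F (8); add A.
Step 4: cheapest edge leaving the tree is A G (5); add G.
Step 5: cheapest edge leaving the tree is G I (1); add I.
Step 6: cheapest edge leaving the tree is H I (1); add H.
Step 7: cheapest edge leaving the tree is A E (6); add E.
Step 8: cheapest edge leaving the tree is D G (7); add D.
The 3rd edge added is A F.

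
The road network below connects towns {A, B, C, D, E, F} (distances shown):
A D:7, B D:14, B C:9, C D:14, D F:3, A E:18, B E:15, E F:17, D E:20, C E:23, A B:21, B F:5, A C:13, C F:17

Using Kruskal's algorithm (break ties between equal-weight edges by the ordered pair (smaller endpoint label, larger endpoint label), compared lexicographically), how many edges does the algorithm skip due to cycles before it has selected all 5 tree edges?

Kruskal: consider edges lightest-first.
D F (3): add. Components now {A} {B} {C} {D,F} {E}
B F (5): add. Components now {A} {B,D,F} {C} {E}
A D (7): add. Components now {A,B,D,F} {C} {E}
B C (9): add. Components now {A,B,C,D,F} {E}
A C (13): skip — A and C already connected.
B D (14): skip — B and D already connected.
C D (14): skip — C and D already connected.
B E (15): add. Components now {A,B,C,D,E,F}
Edges rejected before the tree was complete: 3.

3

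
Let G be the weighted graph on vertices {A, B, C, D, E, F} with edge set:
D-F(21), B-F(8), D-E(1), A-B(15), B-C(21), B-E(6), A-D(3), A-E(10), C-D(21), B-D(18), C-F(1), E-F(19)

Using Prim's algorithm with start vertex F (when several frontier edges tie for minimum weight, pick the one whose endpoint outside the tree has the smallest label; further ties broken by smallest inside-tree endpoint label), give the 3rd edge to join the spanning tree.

B-E

Prim's algorithm from F:
Step 1: frontier [C-F 1, B-F 8, E-F 19, D-F 21] → take C-F (1); add C.
Step 2: frontier [B-C 21, C-D 21, B-F 8, E-F 19, D-F 21] → take B-F (8); add B.
Step 3: frontier [B-E 6, A-B 15, B-D 18, C-D 21, E-F 19, D-F 21] → take B-E (6); add E.
Step 4: frontier [A-B 15, B-D 18, C-D 21, D-E 1, A-E 10, D-F 21] → take D-E (1); add D.
Step 5: frontier [A-B 15, A-D 3, A-E 10] → take A-D (3); add A.
The 3rd edge added is B-E.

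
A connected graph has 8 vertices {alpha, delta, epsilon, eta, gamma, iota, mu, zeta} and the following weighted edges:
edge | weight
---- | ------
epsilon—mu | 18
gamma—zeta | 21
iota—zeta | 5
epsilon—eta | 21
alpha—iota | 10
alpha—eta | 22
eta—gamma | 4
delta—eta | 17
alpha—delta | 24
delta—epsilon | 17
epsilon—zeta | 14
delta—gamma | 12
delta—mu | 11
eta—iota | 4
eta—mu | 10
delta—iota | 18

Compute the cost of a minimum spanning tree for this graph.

Sort edges by weight, then run Kruskal:
eta—gamma (4): add — endpoints in different components.
eta—iota (4): add — endpoints in different components.
iota—zeta (5): add — endpoints in different components.
alpha—iota (10): add — endpoints in different components.
eta—mu (10): add — endpoints in different components.
delta—mu (11): add — endpoints in different components.
delta—gamma (12): skip — gamma and delta already connected.
epsilon—zeta (14): add — endpoints in different components.
MST edges: eta—gamma, eta—iota, iota—zeta, alpha—iota, eta—mu, delta—mu, epsilon—zeta; total weight 4+4+5+10+10+11+14 = 58.

58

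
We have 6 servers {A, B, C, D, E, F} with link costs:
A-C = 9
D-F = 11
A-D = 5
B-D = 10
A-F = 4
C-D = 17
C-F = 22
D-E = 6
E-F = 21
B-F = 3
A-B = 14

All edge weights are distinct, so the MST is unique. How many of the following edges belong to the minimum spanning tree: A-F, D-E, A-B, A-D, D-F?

Kruskal: consider edges lightest-first.
B-F (3): add — endpoints in different components.
A-F (4): add — endpoints in different components.
A-D (5): add — endpoints in different components.
D-E (6): add — endpoints in different components.
A-C (9): add — endpoints in different components.
MST edge set: {B-F, A-F, A-D, D-E, A-C}.
Of the listed edges, {A-F, D-E, A-D} are in the MST → 3.

3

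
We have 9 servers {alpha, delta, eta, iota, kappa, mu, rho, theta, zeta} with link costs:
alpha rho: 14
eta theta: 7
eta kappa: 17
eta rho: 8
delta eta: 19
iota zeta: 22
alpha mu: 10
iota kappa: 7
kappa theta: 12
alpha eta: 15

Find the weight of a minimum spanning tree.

99

Grow the tree from mu using Prim:
Step 1: frontier [alpha mu 10] → take alpha mu (10); add alpha.
Step 2: frontier [alpha rho 14, alpha eta 15] → take alpha rho (14); add rho.
Step 3: frontier [alpha eta 15, eta rho 8] → take eta rho (8); add eta.
Step 4: frontier [eta theta 7, eta kappa 17, delta eta 19] → take eta theta (7); add theta.
Step 5: frontier [eta kappa 17, delta eta 19, kappa theta 12] → take kappa theta (12); add kappa.
Step 6: frontier [delta eta 19, iota kappa 7] → take iota kappa (7); add iota.
Step 7: frontier [delta eta 19, iota zeta 22] → take delta eta (19); add delta.
Step 8: frontier [iota zeta 22] → take iota zeta (22); add zeta.
MST edges: alpha mu, alpha rho, eta rho, eta theta, kappa theta, iota kappa, delta eta, iota zeta; total weight 10+14+8+7+12+7+19+22 = 99.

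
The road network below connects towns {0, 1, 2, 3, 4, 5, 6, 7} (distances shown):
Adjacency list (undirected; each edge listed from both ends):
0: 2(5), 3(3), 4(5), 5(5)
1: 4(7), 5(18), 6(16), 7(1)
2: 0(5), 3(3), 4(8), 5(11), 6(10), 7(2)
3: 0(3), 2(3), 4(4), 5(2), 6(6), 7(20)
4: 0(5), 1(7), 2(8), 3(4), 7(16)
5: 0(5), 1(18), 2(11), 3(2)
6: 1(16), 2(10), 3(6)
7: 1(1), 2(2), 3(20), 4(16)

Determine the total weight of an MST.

Prim's algorithm from 7:
Step 1: cheapest edge leaving the tree is 1 7 (1); add 1.
Step 2: cheapest edge leaving the tree is 2 7 (2); add 2.
Step 3: cheapest edge leaving the tree is 2 3 (3); add 3.
Step 4: cheapest edge leaving the tree is 3 5 (2); add 5.
Step 5: cheapest edge leaving the tree is 0 3 (3); add 0.
Step 6: cheapest edge leaving the tree is 3 4 (4); add 4.
Step 7: cheapest edge leaving the tree is 3 6 (6); add 6.
MST edges: 1 7, 2 7, 2 3, 3 5, 0 3, 3 4, 3 6; total weight 1+2+3+2+3+4+6 = 21.

21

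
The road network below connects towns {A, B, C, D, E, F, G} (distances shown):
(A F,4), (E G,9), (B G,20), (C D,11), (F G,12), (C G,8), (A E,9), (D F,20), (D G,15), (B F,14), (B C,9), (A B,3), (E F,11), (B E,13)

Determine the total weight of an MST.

Kruskal's algorithm — process edges by increasing weight (ties by edge label):
A B (3): add. Components now {A,B} {C} {D} {E} {F} {G}
A F (4): add. Components now {A,B,F} {C} {D} {E} {G}
C G (8): add. Components now {A,B,F} {C,G} {D} {E}
A E (9): add. Components now {A,B,E,F} {C,G} {D}
B C (9): add. Components now {A,B,C,E,F,G} {D}
E G (9): skip — E and G already connected.
C D (11): add. Components now {A,B,C,D,E,F,G}
MST edges: A B, A F, C G, A E, B C, C D; total weight 3+4+8+9+9+11 = 44.

44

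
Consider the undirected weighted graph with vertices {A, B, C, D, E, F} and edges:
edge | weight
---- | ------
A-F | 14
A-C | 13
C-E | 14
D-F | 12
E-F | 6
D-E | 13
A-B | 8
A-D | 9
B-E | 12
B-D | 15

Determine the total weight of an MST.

48

Kruskal's algorithm — process edges by increasing weight (ties by edge label):
E-F (6): add. Components now {A} {B} {C} {D} {E,F}
A-B (8): add. Components now {A,B} {C} {D} {E,F}
A-D (9): add. Components now {A,B,D} {C} {E,F}
B-E (12): add. Components now {A,B,D,E,F} {C}
D-F (12): skip — D and F already connected.
A-C (13): add. Components now {A,B,C,D,E,F}
MST edges: E-F, A-B, A-D, B-E, A-C; total weight 6+8+9+12+13 = 48.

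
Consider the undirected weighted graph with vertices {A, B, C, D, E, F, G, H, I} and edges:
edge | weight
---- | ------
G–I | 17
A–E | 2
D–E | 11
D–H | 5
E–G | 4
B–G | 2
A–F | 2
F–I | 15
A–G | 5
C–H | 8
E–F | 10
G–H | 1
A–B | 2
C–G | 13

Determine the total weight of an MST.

Kruskal's algorithm — process edges by increasing weight (ties by edge label):
G–H (1): add — endpoints in different components.
A–B (2): add — endpoints in different components.
A–E (2): add — endpoints in different components.
A–F (2): add — endpoints in different components.
B–G (2): add — endpoints in different components.
E–G (4): skip — E and G already connected.
A–G (5): skip — A and G already connected.
D–H (5): add — endpoints in different components.
C–H (8): add — endpoints in different components.
E–F (10): skip — E and F already connected.
D–E (11): skip — D and E already connected.
C–G (13): skip — C and G already connected.
F–I (15): add — endpoints in different components.
MST edges: G–H, A–B, A–E, A–F, B–G, D–H, C–H, F–I; total weight 1+2+2+2+2+5+8+15 = 37.

37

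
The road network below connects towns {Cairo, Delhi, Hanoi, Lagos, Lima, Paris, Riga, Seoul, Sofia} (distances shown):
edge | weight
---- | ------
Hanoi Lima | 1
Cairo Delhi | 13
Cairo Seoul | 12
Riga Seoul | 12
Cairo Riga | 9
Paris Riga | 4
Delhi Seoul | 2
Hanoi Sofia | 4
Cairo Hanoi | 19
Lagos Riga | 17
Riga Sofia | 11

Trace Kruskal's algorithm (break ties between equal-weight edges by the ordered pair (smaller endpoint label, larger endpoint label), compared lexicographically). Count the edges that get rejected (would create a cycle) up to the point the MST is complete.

Sort edges by weight, then run Kruskal:
Hanoi Lima (1): add — endpoints in different components.
Delhi Seoul (2): add — endpoints in different components.
Hanoi Sofia (4): add — endpoints in different components.
Paris Riga (4): add — endpoints in different components.
Cairo Riga (9): add — endpoints in different components.
Riga Sofia (11): add — endpoints in different components.
Cairo Seoul (12): add — endpoints in different components.
Riga Seoul (12): skip — Seoul and Riga already connected.
Cairo Delhi (13): skip — Delhi and Cairo already connected.
Lagos Riga (17): add — endpoints in different components.
Edges rejected before the tree was complete: 2.

2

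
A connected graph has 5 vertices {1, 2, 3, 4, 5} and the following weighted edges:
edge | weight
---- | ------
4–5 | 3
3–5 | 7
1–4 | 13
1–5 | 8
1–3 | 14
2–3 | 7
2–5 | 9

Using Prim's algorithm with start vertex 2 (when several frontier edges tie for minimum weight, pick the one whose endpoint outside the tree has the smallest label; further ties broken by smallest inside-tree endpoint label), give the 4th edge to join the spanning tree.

Grow the tree from 2 using Prim:
Step 1: frontier [2–3 7, 2–5 9] → take 2–3 (7); add 3.
Step 2: frontier [2–5 9, 3–5 7, 1–3 14] → take 3–5 (7); add 5.
Step 3: frontier [1–3 14, 4–5 3, 1–5 8] → take 4–5 (3); add 4.
Step 4: frontier [1–3 14, 1–4 13, 1–5 8] → take 1–5 (8); add 1.
The 4th edge added is 1–5.

1-5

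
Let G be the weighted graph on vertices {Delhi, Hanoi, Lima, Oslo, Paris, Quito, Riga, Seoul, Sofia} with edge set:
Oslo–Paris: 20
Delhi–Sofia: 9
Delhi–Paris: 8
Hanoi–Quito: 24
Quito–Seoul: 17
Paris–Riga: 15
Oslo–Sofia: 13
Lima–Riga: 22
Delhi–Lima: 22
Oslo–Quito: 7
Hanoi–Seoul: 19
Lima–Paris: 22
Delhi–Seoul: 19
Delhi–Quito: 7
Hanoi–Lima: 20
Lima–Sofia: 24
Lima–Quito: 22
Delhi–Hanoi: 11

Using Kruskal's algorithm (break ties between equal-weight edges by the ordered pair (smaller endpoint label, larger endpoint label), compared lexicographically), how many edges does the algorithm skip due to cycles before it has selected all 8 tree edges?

3

Kruskal: consider edges lightest-first.
Delhi–Quito (7): add — endpoints in different components.
Oslo–Quito (7): add — endpoints in different components.
Delhi–Paris (8): add — endpoints in different components.
Delhi–Sofia (9): add — endpoints in different components.
Delhi–Hanoi (11): add — endpoints in different components.
Oslo–Sofia (13): skip — Sofia and Oslo already connected.
Paris–Riga (15): add — endpoints in different components.
Quito–Seoul (17): add — endpoints in different components.
Delhi–Seoul (19): skip — Seoul and Delhi already connected.
Hanoi–Seoul (19): skip — Seoul and Hanoi already connected.
Hanoi–Lima (20): add — endpoints in different components.
Edges rejected before the tree was complete: 3.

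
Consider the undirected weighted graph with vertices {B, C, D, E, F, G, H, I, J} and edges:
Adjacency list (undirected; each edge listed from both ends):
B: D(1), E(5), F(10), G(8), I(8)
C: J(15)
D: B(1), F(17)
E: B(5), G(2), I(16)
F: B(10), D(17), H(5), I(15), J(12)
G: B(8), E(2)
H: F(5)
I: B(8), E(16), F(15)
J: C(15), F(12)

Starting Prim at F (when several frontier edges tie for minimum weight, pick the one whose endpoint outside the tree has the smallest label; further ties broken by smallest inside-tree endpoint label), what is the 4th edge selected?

B-E

Grow the tree from F using Prim:
Step 1: cheapest edge leaving the tree is F H (5); add H.
Step 2: cheapest edge leaving the tree is B F (10); add B.
Step 3: cheapest edge leaving the tree is B D (1); add D.
Step 4: cheapest edge leaving the tree is B E (5); add E.
Step 5: cheapest edge leaving the tree is E G (2); add G.
Step 6: cheapest edge leaving the tree is B I (8); add I.
Step 7: cheapest edge leaving the tree is F J (12); add J.
Step 8: cheapest edge leaving the tree is C J (15); add C.
The 4th edge added is B E.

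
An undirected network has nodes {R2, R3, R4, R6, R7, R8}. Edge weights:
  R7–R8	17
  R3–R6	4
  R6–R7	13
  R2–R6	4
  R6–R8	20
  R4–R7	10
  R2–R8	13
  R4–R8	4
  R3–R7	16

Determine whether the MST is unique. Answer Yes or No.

Kruskal's algorithm — process edges by increasing weight (ties by edge label):
R2–R6 (4): add — endpoints in different components.
R3–R6 (4): add — endpoints in different components.
R4–R8 (4): add — endpoints in different components.
R4–R7 (10): add — endpoints in different components.
R2–R8 (13): add — endpoints in different components.
Non-tree edge R6–R7 has weight 13, equal to the heaviest edge on its tree cycle — swapping gives another MST of the same weight. Not unique.

No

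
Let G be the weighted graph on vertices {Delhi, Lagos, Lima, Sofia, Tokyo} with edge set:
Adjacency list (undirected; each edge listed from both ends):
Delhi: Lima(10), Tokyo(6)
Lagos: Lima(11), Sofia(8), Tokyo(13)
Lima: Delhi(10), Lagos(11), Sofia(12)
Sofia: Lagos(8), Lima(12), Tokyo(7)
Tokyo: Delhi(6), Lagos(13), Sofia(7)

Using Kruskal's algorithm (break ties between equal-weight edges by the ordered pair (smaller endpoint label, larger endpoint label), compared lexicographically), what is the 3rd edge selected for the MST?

Lagos-Sofia

Kruskal: consider edges lightest-first.
Delhi-Tokyo (6): add. Components now {Delhi,Tokyo} {Lagos} {Lima} {Sofia}
Sofia-Tokyo (7): add. Components now {Delhi,Sofia,Tokyo} {Lagos} {Lima}
Lagos-Sofia (8): add. Components now {Delhi,Lagos,Sofia,Tokyo} {Lima}
Delhi-Lima (10): add. Components now {Delhi,Lagos,Lima,Sofia,Tokyo}
The 3rd edge added is Lagos-Sofia.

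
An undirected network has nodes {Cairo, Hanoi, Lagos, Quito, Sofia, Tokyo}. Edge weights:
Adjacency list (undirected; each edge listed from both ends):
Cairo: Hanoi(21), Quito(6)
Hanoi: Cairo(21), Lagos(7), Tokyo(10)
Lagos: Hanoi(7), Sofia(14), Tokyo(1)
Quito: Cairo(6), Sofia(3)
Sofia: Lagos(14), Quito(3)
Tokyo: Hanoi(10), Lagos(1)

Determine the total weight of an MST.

Sort edges by weight, then run Kruskal:
Lagos—Tokyo (1): add — endpoints in different components.
Quito—Sofia (3): add — endpoints in different components.
Cairo—Quito (6): add — endpoints in different components.
Hanoi—Lagos (7): add — endpoints in different components.
Hanoi—Tokyo (10): skip — Tokyo and Hanoi already connected.
Lagos—Sofia (14): add — endpoints in different components.
MST edges: Lagos—Tokyo, Quito—Sofia, Cairo—Quito, Hanoi—Lagos, Lagos—Sofia; total weight 1+3+6+7+14 = 31.

31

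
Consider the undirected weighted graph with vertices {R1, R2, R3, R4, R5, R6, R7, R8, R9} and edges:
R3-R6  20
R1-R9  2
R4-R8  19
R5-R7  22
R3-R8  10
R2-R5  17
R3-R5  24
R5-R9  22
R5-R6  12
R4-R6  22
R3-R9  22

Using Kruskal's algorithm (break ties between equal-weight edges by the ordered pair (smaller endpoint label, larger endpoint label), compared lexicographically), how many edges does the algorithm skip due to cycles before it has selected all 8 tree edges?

Kruskal: consider edges lightest-first.
R1-R9 (2): add — endpoints in different components.
R3-R8 (10): add — endpoints in different components.
R5-R6 (12): add — endpoints in different components.
R2-R5 (17): add — endpoints in different components.
R4-R8 (19): add — endpoints in different components.
R3-R6 (20): add — endpoints in different components.
R3-R9 (22): add — endpoints in different components.
R4-R6 (22): skip — R4 and R6 already connected.
R5-R7 (22): add — endpoints in different components.
Edges rejected before the tree was complete: 1.

1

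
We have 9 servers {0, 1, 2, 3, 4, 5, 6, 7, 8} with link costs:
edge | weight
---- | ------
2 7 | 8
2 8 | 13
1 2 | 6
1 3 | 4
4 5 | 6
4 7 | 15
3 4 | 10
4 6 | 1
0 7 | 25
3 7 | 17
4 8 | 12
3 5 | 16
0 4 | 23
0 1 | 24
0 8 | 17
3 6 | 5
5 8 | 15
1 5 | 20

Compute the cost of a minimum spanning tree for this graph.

Sort edges by weight, then run Kruskal:
4 6 (1): add — endpoints in different components.
1 3 (4): add — endpoints in different components.
3 6 (5): add — endpoints in different components.
1 2 (6): add — endpoints in different components.
4 5 (6): add — endpoints in different components.
2 7 (8): add — endpoints in different components.
3 4 (10): skip — 3 and 4 already connected.
4 8 (12): add — endpoints in different components.
2 8 (13): skip — 2 and 8 already connected.
4 7 (15): skip — 4 and 7 already connected.
5 8 (15): skip — 5 and 8 already connected.
3 5 (16): skip — 3 and 5 already connected.
0 8 (17): add — endpoints in different components.
MST edges: 4 6, 1 3, 3 6, 1 2, 4 5, 2 7, 4 8, 0 8; total weight 1+4+5+6+6+8+12+17 = 59.

59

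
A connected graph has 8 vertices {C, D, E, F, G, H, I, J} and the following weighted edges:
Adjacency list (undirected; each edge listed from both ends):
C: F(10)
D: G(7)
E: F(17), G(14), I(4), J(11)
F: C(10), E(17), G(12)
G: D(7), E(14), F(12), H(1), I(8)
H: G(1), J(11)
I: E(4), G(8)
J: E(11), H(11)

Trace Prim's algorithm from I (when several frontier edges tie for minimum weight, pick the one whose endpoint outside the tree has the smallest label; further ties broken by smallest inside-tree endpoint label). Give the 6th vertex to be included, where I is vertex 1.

J

Grow the tree from I using Prim:
Step 1: cheapest edge leaving the tree is E I (4); add E.
Step 2: cheapest edge leaving the tree is G I (8); add G.
Step 3: cheapest edge leaving the tree is G H (1); add H.
Step 4: cheapest edge leaving the tree is D G (7); add D.
Step 5: cheapest edge leaving the tree is E J (11); add J.
Step 6: cheapest edge leaving the tree is F G (12); add F.
Step 7: cheapest edge leaving the tree is C F (10); add C.
Vertex order: I, E, G, H, D, J, F, C. The 6th vertex is J.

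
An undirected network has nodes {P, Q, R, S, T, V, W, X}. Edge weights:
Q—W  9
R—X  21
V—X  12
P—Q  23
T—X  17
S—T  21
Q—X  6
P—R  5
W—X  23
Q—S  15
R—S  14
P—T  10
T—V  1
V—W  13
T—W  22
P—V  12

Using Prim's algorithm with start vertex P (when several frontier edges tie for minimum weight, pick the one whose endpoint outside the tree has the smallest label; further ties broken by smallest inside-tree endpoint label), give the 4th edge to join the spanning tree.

Grow the tree from P using Prim:
Step 1: cheapest edge leaving the tree is P—R (5); add R.
Step 2: cheapest edge leaving the tree is P—T (10); add T.
Step 3: cheapest edge leaving the tree is T—V (1); add V.
Step 4: cheapest edge leaving the tree is V—X (12); add X.
Step 5: cheapest edge leaving the tree is Q—X (6); add Q.
Step 6: cheapest edge leaving the tree is Q—W (9); add W.
Step 7: cheapest edge leaving the tree is R—S (14); add S.
The 4th edge added is V—X.

V-X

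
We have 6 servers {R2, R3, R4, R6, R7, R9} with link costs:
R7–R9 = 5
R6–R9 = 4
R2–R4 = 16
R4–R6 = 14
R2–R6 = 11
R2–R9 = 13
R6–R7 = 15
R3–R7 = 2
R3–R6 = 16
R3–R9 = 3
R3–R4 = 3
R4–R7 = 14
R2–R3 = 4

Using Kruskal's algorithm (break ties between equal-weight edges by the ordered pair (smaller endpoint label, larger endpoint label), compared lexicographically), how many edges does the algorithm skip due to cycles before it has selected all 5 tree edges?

0

Kruskal: consider edges lightest-first.
R3–R7 (2): add. Components now {R2} {R4} {R3,R7} {R9} {R6}
R3–R4 (3): add. Components now {R2} {R3,R4,R7} {R9} {R6}
R3–R9 (3): add. Components now {R2} {R3,R4,R7,R9} {R6}
R2–R3 (4): add. Components now {R2,R3,R4,R7,R9} {R6}
R6–R9 (4): add. Components now {R2,R3,R4,R6,R7,R9}
Edges rejected before the tree was complete: 0.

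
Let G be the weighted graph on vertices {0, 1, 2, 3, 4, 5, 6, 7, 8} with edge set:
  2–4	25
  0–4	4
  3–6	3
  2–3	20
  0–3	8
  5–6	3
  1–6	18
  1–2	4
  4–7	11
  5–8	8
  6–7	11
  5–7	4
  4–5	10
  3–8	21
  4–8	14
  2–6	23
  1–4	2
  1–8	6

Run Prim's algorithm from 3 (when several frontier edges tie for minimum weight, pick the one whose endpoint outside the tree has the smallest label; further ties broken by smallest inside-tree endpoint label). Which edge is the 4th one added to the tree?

0-3

Prim's algorithm from 3:
Step 1: cheapest edge leaving the tree is 3–6 (3); add 6.
Step 2: cheapest edge leaving the tree is 5–6 (3); add 5.
Step 3: cheapest edge leaving the tree is 5–7 (4); add 7.
Step 4: cheapest edge leaving the tree is 0–3 (8); add 0.
Step 5: cheapest edge leaving the tree is 0–4 (4); add 4.
Step 6: cheapest edge leaving the tree is 1–4 (2); add 1.
Step 7: cheapest edge leaving the tree is 1–2 (4); add 2.
Step 8: cheapest edge leaving the tree is 1–8 (6); add 8.
The 4th edge added is 0–3.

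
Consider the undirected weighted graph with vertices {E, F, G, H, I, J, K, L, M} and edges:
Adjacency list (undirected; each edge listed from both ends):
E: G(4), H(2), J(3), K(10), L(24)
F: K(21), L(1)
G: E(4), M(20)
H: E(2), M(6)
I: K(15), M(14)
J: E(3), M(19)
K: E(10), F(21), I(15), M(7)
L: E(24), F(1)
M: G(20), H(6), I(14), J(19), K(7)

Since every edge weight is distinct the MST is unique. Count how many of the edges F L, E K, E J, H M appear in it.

Sort edges by weight, then run Kruskal:
F L (1): add — endpoints in different components.
E H (2): add — endpoints in different components.
E J (3): add — endpoints in different components.
E G (4): add — endpoints in different components.
H M (6): add — endpoints in different components.
K M (7): add — endpoints in different components.
E K (10): skip — E and K already connected.
I M (14): add — endpoints in different components.
I K (15): skip — I and K already connected.
J M (19): skip — J and M already connected.
G M (20): skip — G and M already connected.
F K (21): add — endpoints in different components.
MST edge set: {F L, E H, E J, E G, H M, K M, I M, F K}.
Of the listed edges, {F L, E J, H M} are in the MST → 3.

3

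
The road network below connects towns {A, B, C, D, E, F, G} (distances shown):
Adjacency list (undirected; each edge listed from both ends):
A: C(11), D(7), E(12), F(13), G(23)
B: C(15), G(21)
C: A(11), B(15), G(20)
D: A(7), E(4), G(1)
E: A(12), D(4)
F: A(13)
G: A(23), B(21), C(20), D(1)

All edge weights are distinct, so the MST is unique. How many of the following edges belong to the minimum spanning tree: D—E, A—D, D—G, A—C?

4

Kruskal's algorithm — process edges by increasing weight (ties by edge label):
D—G (1): add — endpoints in different components.
D—E (4): add — endpoints in different components.
A—D (7): add — endpoints in different components.
A—C (11): add — endpoints in different components.
A—E (12): skip — A and E already connected.
A—F (13): add — endpoints in different components.
B—C (15): add — endpoints in different components.
MST edge set: {D—G, D—E, A—D, A—C, A—F, B—C}.
Of the listed edges, {D—E, A—D, D—G, A—C} are in the MST → 4.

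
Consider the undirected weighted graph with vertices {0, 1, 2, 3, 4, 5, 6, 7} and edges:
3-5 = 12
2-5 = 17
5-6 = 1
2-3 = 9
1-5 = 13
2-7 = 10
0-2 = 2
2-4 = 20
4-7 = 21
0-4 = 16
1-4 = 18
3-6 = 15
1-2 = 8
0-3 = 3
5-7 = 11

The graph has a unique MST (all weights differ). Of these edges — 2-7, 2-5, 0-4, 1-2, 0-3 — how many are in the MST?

4

Kruskal: consider edges lightest-first.
5-6 (1): add — endpoints in different components.
0-2 (2): add — endpoints in different components.
0-3 (3): add — endpoints in different components.
1-2 (8): add — endpoints in different components.
2-3 (9): skip — 2 and 3 already connected.
2-7 (10): add — endpoints in different components.
5-7 (11): add — endpoints in different components.
3-5 (12): skip — 3 and 5 already connected.
1-5 (13): skip — 1 and 5 already connected.
3-6 (15): skip — 3 and 6 already connected.
0-4 (16): add — endpoints in different components.
MST edge set: {5-6, 0-2, 0-3, 1-2, 2-7, 5-7, 0-4}.
Of the listed edges, {2-7, 0-4, 1-2, 0-3} are in the MST → 4.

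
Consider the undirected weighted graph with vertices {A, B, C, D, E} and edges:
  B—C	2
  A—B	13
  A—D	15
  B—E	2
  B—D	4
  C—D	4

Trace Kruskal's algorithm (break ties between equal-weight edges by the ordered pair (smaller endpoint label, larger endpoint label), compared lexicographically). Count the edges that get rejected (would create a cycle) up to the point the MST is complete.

Sort edges by weight, then run Kruskal:
B—C (2): add. Components now {A} {B,C} {D} {E}
B—E (2): add. Components now {A} {B,C,E} {D}
B—D (4): add. Components now {A} {B,C,D,E}
C—D (4): skip — C and D already connected.
A—B (13): add. Components now {A,B,C,D,E}
Edges rejected before the tree was complete: 1.

1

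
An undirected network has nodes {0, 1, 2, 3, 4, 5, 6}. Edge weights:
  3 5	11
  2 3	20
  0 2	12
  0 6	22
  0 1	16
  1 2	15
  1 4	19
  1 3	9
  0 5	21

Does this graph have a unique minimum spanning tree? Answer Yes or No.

Yes

Kruskal's algorithm — process edges by increasing weight (ties by edge label):
1 3 (9): add — endpoints in different components.
3 5 (11): add — endpoints in different components.
0 2 (12): add — endpoints in different components.
1 2 (15): add — endpoints in different components.
0 1 (16): skip — 0 and 1 already connected.
1 4 (19): add — endpoints in different components.
2 3 (20): skip — 2 and 3 already connected.
0 5 (21): skip — 0 and 5 already connected.
0 6 (22): add — endpoints in different components.
Every non-tree edge has weight strictly greater than the heaviest edge on the tree path between its endpoints, so the MST is unique.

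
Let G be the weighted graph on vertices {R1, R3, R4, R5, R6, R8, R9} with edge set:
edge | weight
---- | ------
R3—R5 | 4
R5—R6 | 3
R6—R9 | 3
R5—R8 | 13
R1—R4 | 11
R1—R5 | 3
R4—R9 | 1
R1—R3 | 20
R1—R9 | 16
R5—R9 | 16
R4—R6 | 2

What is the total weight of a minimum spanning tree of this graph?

Kruskal's algorithm — process edges by increasing weight (ties by edge label):
R4—R9 (1): add — endpoints in different components.
R4—R6 (2): add — endpoints in different components.
R1—R5 (3): add — endpoints in different components.
R5—R6 (3): add — endpoints in different components.
R6—R9 (3): skip — R9 and R6 already connected.
R3—R5 (4): add — endpoints in different components.
R1—R4 (11): skip — R1 and R4 already connected.
R5—R8 (13): add — endpoints in different components.
MST edges: R4—R9, R4—R6, R1—R5, R5—R6, R3—R5, R5—R8; total weight 1+2+3+3+4+13 = 26.

26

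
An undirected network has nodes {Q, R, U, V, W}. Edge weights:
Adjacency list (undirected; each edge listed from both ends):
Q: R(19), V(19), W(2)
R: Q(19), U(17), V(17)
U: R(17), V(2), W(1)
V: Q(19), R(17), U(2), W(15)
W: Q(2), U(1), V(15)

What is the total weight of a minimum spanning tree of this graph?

Kruskal's algorithm — process edges by increasing weight (ties by edge label):
U–W (1): add. Components now {U,W} {R} {V} {Q}
Q–W (2): add. Components now {Q,U,W} {R} {V}
U–V (2): add. Components now {Q,U,V,W} {R}
V–W (15): skip — W and V already connected.
R–U (17): add. Components now {Q,R,U,V,W}
MST edges: U–W, Q–W, U–V, R–U; total weight 1+2+2+17 = 22.

22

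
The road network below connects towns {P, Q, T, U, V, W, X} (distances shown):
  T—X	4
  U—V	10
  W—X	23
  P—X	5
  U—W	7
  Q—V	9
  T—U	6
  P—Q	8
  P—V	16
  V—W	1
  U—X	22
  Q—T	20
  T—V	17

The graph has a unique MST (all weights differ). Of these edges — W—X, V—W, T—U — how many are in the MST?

Sort edges by weight, then run Kruskal:
V—W (1): add — endpoints in different components.
T—X (4): add — endpoints in different components.
P—X (5): add — endpoints in different components.
T—U (6): add — endpoints in different components.
U—W (7): add — endpoints in different components.
P—Q (8): add — endpoints in different components.
MST edge set: {V—W, T—X, P—X, T—U, U—W, P—Q}.
Of the listed edges, {V—W, T—U} are in the MST → 2.

2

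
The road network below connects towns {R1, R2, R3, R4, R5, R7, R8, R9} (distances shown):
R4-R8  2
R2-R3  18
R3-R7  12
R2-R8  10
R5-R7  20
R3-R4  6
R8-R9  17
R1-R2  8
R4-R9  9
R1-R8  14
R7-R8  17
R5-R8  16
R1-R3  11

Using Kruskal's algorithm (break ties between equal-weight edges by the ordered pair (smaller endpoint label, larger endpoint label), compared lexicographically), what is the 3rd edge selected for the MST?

R1-R2

Kruskal: consider edges lightest-first.
R4-R8 (2): add — endpoints in different components.
R3-R4 (6): add — endpoints in different components.
R1-R2 (8): add — endpoints in different components.
R4-R9 (9): add — endpoints in different components.
R2-R8 (10): add — endpoints in different components.
R1-R3 (11): skip — R1 and R3 already connected.
R3-R7 (12): add — endpoints in different components.
R1-R8 (14): skip — R8 and R1 already connected.
R5-R8 (16): add — endpoints in different components.
The 3rd edge added is R1-R2.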